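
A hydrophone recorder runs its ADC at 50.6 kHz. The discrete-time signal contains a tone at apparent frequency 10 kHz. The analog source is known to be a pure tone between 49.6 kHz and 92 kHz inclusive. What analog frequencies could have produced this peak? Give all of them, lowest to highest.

Frequencies that alias to 10 kHz are k·fs ± 10 kHz for integer k ≥ 0.
k=0: 10 kHz.
k=1: 40.6 kHz, 60.6 kHz.
k=2: 91.2 kHz, 111.2 kHz.
k=3: 141.8 kHz, 161.8 kHz.
Within [49.6 kHz, 92 kHz]: 60.6 kHz, 91.2 kHz.

60.6 kHz, 91.2 kHz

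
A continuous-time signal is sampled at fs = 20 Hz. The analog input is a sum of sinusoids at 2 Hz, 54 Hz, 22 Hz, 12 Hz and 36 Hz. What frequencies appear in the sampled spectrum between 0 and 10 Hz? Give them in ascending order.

fs/2 = 10 Hz.
2 Hz ≤ fs/2 = 10 Hz, passes unchanged.
54 Hz mod fs = 14 Hz.
14 Hz > fs/2 = 10 Hz, folds to fs − 14 Hz = 6 Hz.
22 Hz mod fs = 2 Hz.
2 Hz ≤ fs/2 = 10 Hz, appears at 2 Hz.
12 Hz > fs/2 = 10 Hz, folds to fs − 12 Hz = 8 Hz.
36 Hz mod fs = 16 Hz.
16 Hz > fs/2 = 10 Hz, folds to fs − 16 Hz = 4 Hz.
Distinct values: {2 Hz, 4 Hz, 6 Hz, 8 Hz}.

2 Hz, 4 Hz, 6 Hz, 8 Hz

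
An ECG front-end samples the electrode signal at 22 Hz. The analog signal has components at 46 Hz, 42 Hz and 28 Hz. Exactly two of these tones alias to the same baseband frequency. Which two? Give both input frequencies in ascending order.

fs/2 = 11 Hz.
46 Hz mod fs = 2 Hz.
2 Hz ≤ fs/2 = 11 Hz, appears at 2 Hz.
42 Hz mod fs = 20 Hz.
20 Hz > fs/2 = 11 Hz, folds to fs − 20 Hz = 2 Hz.
28 Hz mod fs = 6 Hz.
6 Hz ≤ fs/2 = 11 Hz, appears at 6 Hz.
42 Hz and 46 Hz both map to 2 Hz.

42 Hz, 46 Hz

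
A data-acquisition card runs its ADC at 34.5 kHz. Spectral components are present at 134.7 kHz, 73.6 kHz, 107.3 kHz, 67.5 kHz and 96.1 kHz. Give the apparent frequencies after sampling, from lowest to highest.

1.5 kHz, 3.3 kHz, 3.8 kHz, 4.6 kHz, 7.4 kHz

fs/2 = 17.25 kHz.
134.7 kHz mod fs = 31.2 kHz.
31.2 kHz > fs/2 = 17.25 kHz, folds to fs − 31.2 kHz = 3.3 kHz.
73.6 kHz mod fs = 4.6 kHz.
4.6 kHz ≤ fs/2 = 17.25 kHz, appears at 4.6 kHz.
107.3 kHz mod fs = 3.8 kHz.
3.8 kHz ≤ fs/2 = 17.25 kHz, appears at 3.8 kHz.
67.5 kHz mod fs = 33 kHz.
33 kHz > fs/2 = 17.25 kHz, folds to fs − 33 kHz = 1.5 kHz.
96.1 kHz mod fs = 27.1 kHz.
27.1 kHz > fs/2 = 17.25 kHz, folds to fs − 27.1 kHz = 7.4 kHz.
Distinct values: {1.5 kHz, 3.3 kHz, 3.8 kHz, 4.6 kHz, 7.4 kHz}.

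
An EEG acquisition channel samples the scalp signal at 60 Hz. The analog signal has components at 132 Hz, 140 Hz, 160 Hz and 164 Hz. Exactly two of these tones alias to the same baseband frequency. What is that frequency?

20 Hz

fs/2 = 30 Hz.
132 Hz mod fs = 12 Hz.
12 Hz ≤ fs/2 = 30 Hz, appears at 12 Hz.
140 Hz mod fs = 20 Hz.
20 Hz ≤ fs/2 = 30 Hz, appears at 20 Hz.
160 Hz mod fs = 40 Hz.
40 Hz > fs/2 = 30 Hz, folds to fs − 40 Hz = 20 Hz.
164 Hz mod fs = 44 Hz.
44 Hz > fs/2 = 30 Hz, folds to fs − 44 Hz = 16 Hz.
140 Hz and 160 Hz both map to 20 Hz.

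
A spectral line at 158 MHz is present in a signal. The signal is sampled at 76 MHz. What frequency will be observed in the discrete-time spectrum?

6 MHz

158 MHz mod fs = 6 MHz.
6 MHz ≤ fs/2 = 38 MHz, appears at 6 MHz.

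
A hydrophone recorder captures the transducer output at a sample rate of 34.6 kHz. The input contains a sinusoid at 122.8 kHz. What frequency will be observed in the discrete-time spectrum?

15.6 kHz

122.8 kHz mod fs = 19 kHz.
19 kHz > fs/2 = 17.3 kHz, folds to fs − 19 kHz = 15.6 kHz.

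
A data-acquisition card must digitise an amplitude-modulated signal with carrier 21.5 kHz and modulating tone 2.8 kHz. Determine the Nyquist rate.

AM sidebands sit at fc ± fm = 18.7 kHz and 24.3 kHz.
Highest-frequency component: 24.3 kHz.
Nyquist rate = 2 × 24.3 kHz = 48.6 kHz.

48.6 kHz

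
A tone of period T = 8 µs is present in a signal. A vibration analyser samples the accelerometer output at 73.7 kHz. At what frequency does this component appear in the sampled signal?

22.4 kHz

T = 8 µs → f = 1/T = 125 kHz.
125 kHz mod fs = 51.3 kHz.
51.3 kHz > fs/2 = 36.85 kHz, folds to fs − 51.3 kHz = 22.4 kHz.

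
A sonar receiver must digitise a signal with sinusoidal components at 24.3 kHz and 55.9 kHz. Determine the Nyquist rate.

Highest-frequency component: 55.9 kHz.
Nyquist rate = 2 × 55.9 kHz = 111.8 kHz.

111.8 kHz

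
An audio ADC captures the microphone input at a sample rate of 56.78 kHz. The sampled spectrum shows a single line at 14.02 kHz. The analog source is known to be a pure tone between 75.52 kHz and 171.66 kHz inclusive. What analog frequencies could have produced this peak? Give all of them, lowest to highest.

99.54 kHz, 127.58 kHz, 156.32 kHz

Frequencies that alias to 14.02 kHz are k·fs ± 14.02 kHz for integer k ≥ 0.
k=0: 14.02 kHz.
k=1: 42.76 kHz, 70.8 kHz.
k=2: 99.54 kHz, 127.58 kHz.
k=3: 156.32 kHz, 184.36 kHz.
k=4: 213.1 kHz, 241.14 kHz.
Within [75.52 kHz, 171.66 kHz]: 99.54 kHz, 127.58 kHz, 156.32 kHz.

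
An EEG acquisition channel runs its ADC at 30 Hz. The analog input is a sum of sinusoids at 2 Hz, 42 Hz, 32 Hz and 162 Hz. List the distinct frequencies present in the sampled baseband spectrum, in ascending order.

fs/2 = 15 Hz.
2 Hz ≤ fs/2 = 15 Hz, passes unchanged.
42 Hz mod fs = 12 Hz.
12 Hz ≤ fs/2 = 15 Hz, appears at 12 Hz.
32 Hz mod fs = 2 Hz.
2 Hz ≤ fs/2 = 15 Hz, appears at 2 Hz.
162 Hz mod fs = 12 Hz.
12 Hz ≤ fs/2 = 15 Hz, appears at 12 Hz.
Distinct values: {2 Hz, 12 Hz}.

2 Hz, 12 Hz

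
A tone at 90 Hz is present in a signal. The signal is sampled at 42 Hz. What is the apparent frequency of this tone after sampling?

6 Hz

90 Hz mod fs = 6 Hz.
6 Hz ≤ fs/2 = 21 Hz, appears at 6 Hz.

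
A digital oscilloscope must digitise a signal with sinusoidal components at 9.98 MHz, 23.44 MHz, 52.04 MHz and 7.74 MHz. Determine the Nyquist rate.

104.08 MHz

Highest-frequency component: 52.04 MHz.
Nyquist rate = 2 × 52.04 MHz = 104.08 MHz.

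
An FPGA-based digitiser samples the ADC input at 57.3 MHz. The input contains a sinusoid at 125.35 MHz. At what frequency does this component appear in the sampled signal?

10.75 MHz

125.35 MHz mod fs = 10.75 MHz.
10.75 MHz ≤ fs/2 = 28.65 MHz, appears at 10.75 MHz.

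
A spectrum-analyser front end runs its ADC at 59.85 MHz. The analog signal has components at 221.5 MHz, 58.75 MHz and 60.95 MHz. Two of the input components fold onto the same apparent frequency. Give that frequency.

1.1 MHz

fs/2 = 29.925 MHz.
221.5 MHz mod fs = 41.95 MHz.
41.95 MHz > fs/2 = 29.925 MHz, folds to fs − 41.95 MHz = 17.9 MHz.
58.75 MHz > fs/2 = 29.925 MHz, folds to fs − 58.75 MHz = 1.1 MHz.
60.95 MHz mod fs = 1.1 MHz.
1.1 MHz ≤ fs/2 = 29.925 MHz, appears at 1.1 MHz.
58.75 MHz and 60.95 MHz both map to 1.1 MHz.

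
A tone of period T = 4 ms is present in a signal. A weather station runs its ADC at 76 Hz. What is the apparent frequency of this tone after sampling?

22 Hz

T = 4 ms → f = 1/T = 250 Hz.
250 Hz mod fs = 22 Hz.
22 Hz ≤ fs/2 = 38 Hz, appears at 22 Hz.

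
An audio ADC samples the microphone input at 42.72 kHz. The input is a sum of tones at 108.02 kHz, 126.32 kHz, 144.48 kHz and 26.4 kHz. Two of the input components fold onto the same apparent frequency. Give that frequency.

fs/2 = 21.36 kHz.
108.02 kHz mod fs = 22.58 kHz.
22.58 kHz > fs/2 = 21.36 kHz, folds to fs − 22.58 kHz = 20.14 kHz.
126.32 kHz mod fs = 40.88 kHz.
40.88 kHz > fs/2 = 21.36 kHz, folds to fs − 40.88 kHz = 1.84 kHz.
144.48 kHz mod fs = 16.32 kHz.
16.32 kHz ≤ fs/2 = 21.36 kHz, appears at 16.32 kHz.
26.4 kHz > fs/2 = 21.36 kHz, folds to fs − 26.4 kHz = 16.32 kHz.
26.4 kHz and 144.48 kHz both map to 16.32 kHz.

16.32 kHz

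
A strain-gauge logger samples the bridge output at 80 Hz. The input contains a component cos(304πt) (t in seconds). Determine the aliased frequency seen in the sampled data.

8 Hz

ω = 304π rad/s → f = ω/(2π) = 152 Hz.
152 Hz mod fs = 72 Hz.
72 Hz > fs/2 = 40 Hz, folds to fs − 72 Hz = 8 Hz.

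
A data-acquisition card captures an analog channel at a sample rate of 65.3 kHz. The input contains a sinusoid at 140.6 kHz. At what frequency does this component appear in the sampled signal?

140.6 kHz mod fs = 10 kHz.
10 kHz ≤ fs/2 = 32.65 kHz, appears at 10 kHz.

10 kHz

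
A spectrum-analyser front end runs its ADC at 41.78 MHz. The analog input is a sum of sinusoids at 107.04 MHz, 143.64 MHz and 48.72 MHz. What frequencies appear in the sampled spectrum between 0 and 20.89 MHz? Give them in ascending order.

fs/2 = 20.89 MHz.
107.04 MHz mod fs = 23.48 MHz.
23.48 MHz > fs/2 = 20.89 MHz, folds to fs − 23.48 MHz = 18.3 MHz.
143.64 MHz mod fs = 18.3 MHz.
18.3 MHz ≤ fs/2 = 20.89 MHz, appears at 18.3 MHz.
48.72 MHz mod fs = 6.94 MHz.
6.94 MHz ≤ fs/2 = 20.89 MHz, appears at 6.94 MHz.
Distinct values: {6.94 MHz, 18.3 MHz}.

6.94 MHz, 18.3 MHz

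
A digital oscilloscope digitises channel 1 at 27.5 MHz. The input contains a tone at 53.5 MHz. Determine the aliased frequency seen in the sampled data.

53.5 MHz mod fs = 26 MHz.
26 MHz > fs/2 = 13.75 MHz, folds to fs − 26 MHz = 1.5 MHz.

1.5 MHz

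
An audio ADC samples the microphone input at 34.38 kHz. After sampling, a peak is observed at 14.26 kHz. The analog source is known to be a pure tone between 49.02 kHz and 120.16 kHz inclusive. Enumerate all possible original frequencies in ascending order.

54.5 kHz, 83.02 kHz, 88.88 kHz, 117.4 kHz

Frequencies that alias to 14.26 kHz are k·fs ± 14.26 kHz for integer k ≥ 0.
k=0: 14.26 kHz.
k=1: 20.12 kHz, 48.64 kHz.
k=2: 54.5 kHz, 83.02 kHz.
k=3: 88.88 kHz, 117.4 kHz.
k=4: 123.26 kHz, 151.78 kHz.
Within [49.02 kHz, 120.16 kHz]: 54.5 kHz, 83.02 kHz, 88.88 kHz, 117.4 kHz.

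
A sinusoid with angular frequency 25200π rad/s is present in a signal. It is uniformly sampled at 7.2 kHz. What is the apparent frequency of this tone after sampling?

1.8 kHz

ω = 25200π rad/s → f = ω/(2π) = 12600 Hz = 12.6 kHz.
12.6 kHz mod fs = 5.4 kHz.
5.4 kHz > fs/2 = 3.6 kHz, folds to fs − 5.4 kHz = 1.8 kHz.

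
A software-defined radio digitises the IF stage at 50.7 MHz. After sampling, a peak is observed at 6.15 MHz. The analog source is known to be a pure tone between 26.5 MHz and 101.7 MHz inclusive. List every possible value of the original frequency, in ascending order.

Frequencies that alias to 6.15 MHz are k·fs ± 6.15 MHz for integer k ≥ 0.
k=0: 6.15 MHz.
k=1: 44.55 MHz, 56.85 MHz.
k=2: 95.25 MHz, 107.55 MHz.
k=3: 145.95 MHz, 158.25 MHz.
Within [26.5 MHz, 101.7 MHz]: 44.55 MHz, 56.85 MHz, 95.25 MHz.

44.55 MHz, 56.85 MHz, 95.25 MHz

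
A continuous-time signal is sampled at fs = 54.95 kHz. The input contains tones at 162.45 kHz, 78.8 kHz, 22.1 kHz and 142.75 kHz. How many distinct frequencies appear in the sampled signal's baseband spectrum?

fs/2 = 27.475 kHz.
162.45 kHz mod fs = 52.55 kHz.
52.55 kHz > fs/2 = 27.475 kHz, folds to fs − 52.55 kHz = 2.4 kHz.
78.8 kHz mod fs = 23.85 kHz.
23.85 kHz ≤ fs/2 = 27.475 kHz, appears at 23.85 kHz.
22.1 kHz ≤ fs/2 = 27.475 kHz, passes unchanged.
142.75 kHz mod fs = 32.85 kHz.
32.85 kHz > fs/2 = 27.475 kHz, folds to fs − 32.85 kHz = 22.1 kHz.
Distinct values: {2.4 kHz, 22.1 kHz, 23.85 kHz} → 3.

3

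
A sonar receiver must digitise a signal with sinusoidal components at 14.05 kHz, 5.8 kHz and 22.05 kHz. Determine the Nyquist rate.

44.1 kHz

Highest-frequency component: 22.05 kHz.
Nyquist rate = 2 × 22.05 kHz = 44.1 kHz.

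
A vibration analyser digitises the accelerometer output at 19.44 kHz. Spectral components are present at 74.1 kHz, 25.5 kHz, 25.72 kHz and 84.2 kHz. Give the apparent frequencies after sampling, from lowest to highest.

fs/2 = 9.72 kHz.
74.1 kHz mod fs = 15.78 kHz.
15.78 kHz > fs/2 = 9.72 kHz, folds to fs − 15.78 kHz = 3.66 kHz.
25.5 kHz mod fs = 6.06 kHz.
6.06 kHz ≤ fs/2 = 9.72 kHz, appears at 6.06 kHz.
25.72 kHz mod fs = 6.28 kHz.
6.28 kHz ≤ fs/2 = 9.72 kHz, appears at 6.28 kHz.
84.2 kHz mod fs = 6.44 kHz.
6.44 kHz ≤ fs/2 = 9.72 kHz, appears at 6.44 kHz.
Distinct values: {3.66 kHz, 6.06 kHz, 6.28 kHz, 6.44 kHz}.

3.66 kHz, 6.06 kHz, 6.28 kHz, 6.44 kHz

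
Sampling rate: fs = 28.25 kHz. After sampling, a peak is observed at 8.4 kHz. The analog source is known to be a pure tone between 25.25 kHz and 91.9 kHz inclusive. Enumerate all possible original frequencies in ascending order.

36.65 kHz, 48.1 kHz, 64.9 kHz, 76.35 kHz

Frequencies that alias to 8.4 kHz are k·fs ± 8.4 kHz for integer k ≥ 0.
k=0: 8.4 kHz.
k=1: 19.85 kHz, 36.65 kHz.
k=2: 48.1 kHz, 64.9 kHz.
k=3: 76.35 kHz, 93.15 kHz.
k=4: 104.6 kHz, 121.4 kHz.
Within [25.25 kHz, 91.9 kHz]: 36.65 kHz, 48.1 kHz, 64.9 kHz, 76.35 kHz.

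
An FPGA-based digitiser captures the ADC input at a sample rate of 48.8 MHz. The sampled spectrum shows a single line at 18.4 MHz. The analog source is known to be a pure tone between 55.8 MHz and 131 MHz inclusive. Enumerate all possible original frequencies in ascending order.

Frequencies that alias to 18.4 MHz are k·fs ± 18.4 MHz for integer k ≥ 0.
k=0: 18.4 MHz.
k=1: 30.4 MHz, 67.2 MHz.
k=2: 79.2 MHz, 116 MHz.
k=3: 128 MHz, 164.8 MHz.
k=4: 176.8 MHz, 213.6 MHz.
Within [55.8 MHz, 131 MHz]: 67.2 MHz, 79.2 MHz, 116 MHz, 128 MHz.

67.2 MHz, 79.2 MHz, 116 MHz, 128 MHz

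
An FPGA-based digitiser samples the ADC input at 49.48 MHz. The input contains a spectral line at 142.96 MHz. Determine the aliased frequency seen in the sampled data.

142.96 MHz mod fs = 44 MHz.
44 MHz > fs/2 = 24.74 MHz, folds to fs − 44 MHz = 5.48 MHz.

5.48 MHz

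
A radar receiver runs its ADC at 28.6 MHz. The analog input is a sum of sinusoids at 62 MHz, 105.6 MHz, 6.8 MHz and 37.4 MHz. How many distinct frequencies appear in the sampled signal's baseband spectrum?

fs/2 = 14.3 MHz.
62 MHz mod fs = 4.8 MHz.
4.8 MHz ≤ fs/2 = 14.3 MHz, appears at 4.8 MHz.
105.6 MHz mod fs = 19.8 MHz.
19.8 MHz > fs/2 = 14.3 MHz, folds to fs − 19.8 MHz = 8.8 MHz.
6.8 MHz ≤ fs/2 = 14.3 MHz, passes unchanged.
37.4 MHz mod fs = 8.8 MHz.
8.8 MHz ≤ fs/2 = 14.3 MHz, appears at 8.8 MHz.
Distinct values: {4.8 MHz, 6.8 MHz, 8.8 MHz} → 3.

3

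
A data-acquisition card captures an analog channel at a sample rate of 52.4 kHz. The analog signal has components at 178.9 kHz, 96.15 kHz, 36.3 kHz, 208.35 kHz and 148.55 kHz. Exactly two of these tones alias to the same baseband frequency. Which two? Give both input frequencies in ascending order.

fs/2 = 26.2 kHz.
178.9 kHz mod fs = 21.7 kHz.
21.7 kHz ≤ fs/2 = 26.2 kHz, appears at 21.7 kHz.
96.15 kHz mod fs = 43.75 kHz.
43.75 kHz > fs/2 = 26.2 kHz, folds to fs − 43.75 kHz = 8.65 kHz.
36.3 kHz > fs/2 = 26.2 kHz, folds to fs − 36.3 kHz = 16.1 kHz.
208.35 kHz mod fs = 51.15 kHz.
51.15 kHz > fs/2 = 26.2 kHz, folds to fs − 51.15 kHz = 1.25 kHz.
148.55 kHz mod fs = 43.75 kHz.
43.75 kHz > fs/2 = 26.2 kHz, folds to fs − 43.75 kHz = 8.65 kHz.
96.15 kHz and 148.55 kHz both map to 8.65 kHz.

96.15 kHz, 148.55 kHz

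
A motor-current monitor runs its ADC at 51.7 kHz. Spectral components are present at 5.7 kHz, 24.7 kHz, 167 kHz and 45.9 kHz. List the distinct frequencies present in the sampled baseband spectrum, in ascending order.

5.7 kHz, 5.8 kHz, 11.9 kHz, 24.7 kHz

fs/2 = 25.85 kHz.
5.7 kHz ≤ fs/2 = 25.85 kHz, passes unchanged.
24.7 kHz ≤ fs/2 = 25.85 kHz, passes unchanged.
167 kHz mod fs = 11.9 kHz.
11.9 kHz ≤ fs/2 = 25.85 kHz, appears at 11.9 kHz.
45.9 kHz > fs/2 = 25.85 kHz, folds to fs − 45.9 kHz = 5.8 kHz.
Distinct values: {5.7 kHz, 5.8 kHz, 11.9 kHz, 24.7 kHz}.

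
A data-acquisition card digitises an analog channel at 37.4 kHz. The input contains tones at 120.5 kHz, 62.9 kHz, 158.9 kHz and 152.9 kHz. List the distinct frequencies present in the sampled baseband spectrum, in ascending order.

fs/2 = 18.7 kHz.
120.5 kHz mod fs = 8.3 kHz.
8.3 kHz ≤ fs/2 = 18.7 kHz, appears at 8.3 kHz.
62.9 kHz mod fs = 25.5 kHz.
25.5 kHz > fs/2 = 18.7 kHz, folds to fs − 25.5 kHz = 11.9 kHz.
158.9 kHz mod fs = 9.3 kHz.
9.3 kHz ≤ fs/2 = 18.7 kHz, appears at 9.3 kHz.
152.9 kHz mod fs = 3.3 kHz.
3.3 kHz ≤ fs/2 = 18.7 kHz, appears at 3.3 kHz.
Distinct values: {3.3 kHz, 8.3 kHz, 9.3 kHz, 11.9 kHz}.

3.3 kHz, 8.3 kHz, 9.3 kHz, 11.9 kHz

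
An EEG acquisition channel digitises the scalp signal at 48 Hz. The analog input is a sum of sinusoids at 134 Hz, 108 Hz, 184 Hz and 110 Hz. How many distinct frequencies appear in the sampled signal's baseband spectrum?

4

fs/2 = 24 Hz.
134 Hz mod fs = 38 Hz.
38 Hz > fs/2 = 24 Hz, folds to fs − 38 Hz = 10 Hz.
108 Hz mod fs = 12 Hz.
12 Hz ≤ fs/2 = 24 Hz, appears at 12 Hz.
184 Hz mod fs = 40 Hz.
40 Hz > fs/2 = 24 Hz, folds to fs − 40 Hz = 8 Hz.
110 Hz mod fs = 14 Hz.
14 Hz ≤ fs/2 = 24 Hz, appears at 14 Hz.
Distinct values: {8 Hz, 10 Hz, 12 Hz, 14 Hz} → 4.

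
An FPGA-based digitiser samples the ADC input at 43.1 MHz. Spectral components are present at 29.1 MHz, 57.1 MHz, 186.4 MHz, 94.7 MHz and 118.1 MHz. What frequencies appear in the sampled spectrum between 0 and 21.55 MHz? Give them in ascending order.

fs/2 = 21.55 MHz.
29.1 MHz > fs/2 = 21.55 MHz, folds to fs − 29.1 MHz = 14 MHz.
57.1 MHz mod fs = 14 MHz.
14 MHz ≤ fs/2 = 21.55 MHz, appears at 14 MHz.
186.4 MHz mod fs = 14 MHz.
14 MHz ≤ fs/2 = 21.55 MHz, appears at 14 MHz.
94.7 MHz mod fs = 8.5 MHz.
8.5 MHz ≤ fs/2 = 21.55 MHz, appears at 8.5 MHz.
118.1 MHz mod fs = 31.9 MHz.
31.9 MHz > fs/2 = 21.55 MHz, folds to fs − 31.9 MHz = 11.2 MHz.
Distinct values: {8.5 MHz, 11.2 MHz, 14 MHz}.

8.5 MHz, 11.2 MHz, 14 MHz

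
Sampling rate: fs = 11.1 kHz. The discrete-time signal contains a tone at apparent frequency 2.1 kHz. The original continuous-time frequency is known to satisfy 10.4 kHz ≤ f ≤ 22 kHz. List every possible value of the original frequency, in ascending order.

Frequencies that alias to 2.1 kHz are k·fs ± 2.1 kHz for integer k ≥ 0.
k=0: 2.1 kHz.
k=1: 9 kHz, 13.2 kHz.
k=2: 20.1 kHz, 24.3 kHz.
k=3: 31.2 kHz, 35.4 kHz.
Within [10.4 kHz, 22 kHz]: 13.2 kHz, 20.1 kHz.

13.2 kHz, 20.1 kHz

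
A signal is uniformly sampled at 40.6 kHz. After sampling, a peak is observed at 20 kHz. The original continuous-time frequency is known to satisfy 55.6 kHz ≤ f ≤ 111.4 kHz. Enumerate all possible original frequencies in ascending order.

Frequencies that alias to 20 kHz are k·fs ± 20 kHz for integer k ≥ 0.
k=0: 20 kHz.
k=1: 20.6 kHz, 60.6 kHz.
k=2: 61.2 kHz, 101.2 kHz.
k=3: 101.8 kHz, 141.8 kHz.
k=4: 142.4 kHz, 182.4 kHz.
Within [55.6 kHz, 111.4 kHz]: 60.6 kHz, 61.2 kHz, 101.2 kHz, 101.8 kHz.

60.6 kHz, 61.2 kHz, 101.2 kHz, 101.8 kHz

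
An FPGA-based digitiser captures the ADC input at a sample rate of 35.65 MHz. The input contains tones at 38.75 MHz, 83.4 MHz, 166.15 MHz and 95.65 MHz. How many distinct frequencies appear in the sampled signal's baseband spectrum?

fs/2 = 17.825 MHz.
38.75 MHz mod fs = 3.1 MHz.
3.1 MHz ≤ fs/2 = 17.825 MHz, appears at 3.1 MHz.
83.4 MHz mod fs = 12.1 MHz.
12.1 MHz ≤ fs/2 = 17.825 MHz, appears at 12.1 MHz.
166.15 MHz mod fs = 23.55 MHz.
23.55 MHz > fs/2 = 17.825 MHz, folds to fs − 23.55 MHz = 12.1 MHz.
95.65 MHz mod fs = 24.35 MHz.
24.35 MHz > fs/2 = 17.825 MHz, folds to fs − 24.35 MHz = 11.3 MHz.
Distinct values: {3.1 MHz, 11.3 MHz, 12.1 MHz} → 3.

3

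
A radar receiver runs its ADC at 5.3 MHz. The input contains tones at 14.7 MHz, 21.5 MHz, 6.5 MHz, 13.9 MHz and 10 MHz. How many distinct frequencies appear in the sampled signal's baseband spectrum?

fs/2 = 2.65 MHz.
14.7 MHz mod fs = 4.1 MHz.
4.1 MHz > fs/2 = 2.65 MHz, folds to fs − 4.1 MHz = 1.2 MHz.
21.5 MHz mod fs = 0.3 MHz.
0.3 MHz ≤ fs/2 = 2.65 MHz, appears at 0.3 MHz.
6.5 MHz mod fs = 1.2 MHz.
1.2 MHz ≤ fs/2 = 2.65 MHz, appears at 1.2 MHz.
13.9 MHz mod fs = 3.3 MHz.
3.3 MHz > fs/2 = 2.65 MHz, folds to fs − 3.3 MHz = 2 MHz.
10 MHz mod fs = 4.7 MHz.
4.7 MHz > fs/2 = 2.65 MHz, folds to fs − 4.7 MHz = 0.6 MHz.
Distinct values: {0.3 MHz, 0.6 MHz, 1.2 MHz, 2 MHz} → 4.

4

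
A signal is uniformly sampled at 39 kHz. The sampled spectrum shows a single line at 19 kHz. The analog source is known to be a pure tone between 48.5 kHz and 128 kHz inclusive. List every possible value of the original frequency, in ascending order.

58 kHz, 59 kHz, 97 kHz, 98 kHz

Frequencies that alias to 19 kHz are k·fs ± 19 kHz for integer k ≥ 0.
k=0: 19 kHz.
k=1: 20 kHz, 58 kHz.
k=2: 59 kHz, 97 kHz.
k=3: 98 kHz, 136 kHz.
k=4: 137 kHz, 175 kHz.
Within [48.5 kHz, 128 kHz]: 58 kHz, 59 kHz, 97 kHz, 98 kHz.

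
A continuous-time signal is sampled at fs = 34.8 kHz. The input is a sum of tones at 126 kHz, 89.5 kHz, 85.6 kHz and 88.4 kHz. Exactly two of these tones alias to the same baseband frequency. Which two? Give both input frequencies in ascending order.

fs/2 = 17.4 kHz.
126 kHz mod fs = 21.6 kHz.
21.6 kHz > fs/2 = 17.4 kHz, folds to fs − 21.6 kHz = 13.2 kHz.
89.5 kHz mod fs = 19.9 kHz.
19.9 kHz > fs/2 = 17.4 kHz, folds to fs − 19.9 kHz = 14.9 kHz.
85.6 kHz mod fs = 16 kHz.
16 kHz ≤ fs/2 = 17.4 kHz, appears at 16 kHz.
88.4 kHz mod fs = 18.8 kHz.
18.8 kHz > fs/2 = 17.4 kHz, folds to fs − 18.8 kHz = 16 kHz.
85.6 kHz and 88.4 kHz both map to 16 kHz.

85.6 kHz, 88.4 kHz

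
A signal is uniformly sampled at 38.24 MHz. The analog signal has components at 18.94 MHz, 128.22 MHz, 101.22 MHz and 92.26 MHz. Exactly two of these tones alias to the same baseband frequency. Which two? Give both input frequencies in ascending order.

fs/2 = 19.12 MHz.
18.94 MHz ≤ fs/2 = 19.12 MHz, passes unchanged.
128.22 MHz mod fs = 13.5 MHz.
13.5 MHz ≤ fs/2 = 19.12 MHz, appears at 13.5 MHz.
101.22 MHz mod fs = 24.74 MHz.
24.74 MHz > fs/2 = 19.12 MHz, folds to fs − 24.74 MHz = 13.5 MHz.
92.26 MHz mod fs = 15.78 MHz.
15.78 MHz ≤ fs/2 = 19.12 MHz, appears at 15.78 MHz.
101.22 MHz and 128.22 MHz both map to 13.5 MHz.

101.22 MHz, 128.22 MHz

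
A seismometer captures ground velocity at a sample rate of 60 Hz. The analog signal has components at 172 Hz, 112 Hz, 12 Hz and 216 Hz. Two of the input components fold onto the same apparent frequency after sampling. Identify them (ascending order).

fs/2 = 30 Hz.
172 Hz mod fs = 52 Hz.
52 Hz > fs/2 = 30 Hz, folds to fs − 52 Hz = 8 Hz.
112 Hz mod fs = 52 Hz.
52 Hz > fs/2 = 30 Hz, folds to fs − 52 Hz = 8 Hz.
12 Hz ≤ fs/2 = 30 Hz, passes unchanged.
216 Hz mod fs = 36 Hz.
36 Hz > fs/2 = 30 Hz, folds to fs − 36 Hz = 24 Hz.
112 Hz and 172 Hz both map to 8 Hz.

112 Hz, 172 Hz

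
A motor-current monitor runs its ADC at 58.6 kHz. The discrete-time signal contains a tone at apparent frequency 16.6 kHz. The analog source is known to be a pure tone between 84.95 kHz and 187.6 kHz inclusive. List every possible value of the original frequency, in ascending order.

100.6 kHz, 133.8 kHz, 159.2 kHz

Frequencies that alias to 16.6 kHz are k·fs ± 16.6 kHz for integer k ≥ 0.
k=0: 16.6 kHz.
k=1: 42 kHz, 75.2 kHz.
k=2: 100.6 kHz, 133.8 kHz.
k=3: 159.2 kHz, 192.4 kHz.
k=4: 217.8 kHz, 251 kHz.
Within [84.95 kHz, 187.6 kHz]: 100.6 kHz, 133.8 kHz, 159.2 kHz.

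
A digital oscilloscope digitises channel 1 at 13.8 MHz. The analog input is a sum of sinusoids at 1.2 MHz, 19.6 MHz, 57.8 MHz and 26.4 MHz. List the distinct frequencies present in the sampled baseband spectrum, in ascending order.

fs/2 = 6.9 MHz.
1.2 MHz ≤ fs/2 = 6.9 MHz, passes unchanged.
19.6 MHz mod fs = 5.8 MHz.
5.8 MHz ≤ fs/2 = 6.9 MHz, appears at 5.8 MHz.
57.8 MHz mod fs = 2.6 MHz.
2.6 MHz ≤ fs/2 = 6.9 MHz, appears at 2.6 MHz.
26.4 MHz mod fs = 12.6 MHz.
12.6 MHz > fs/2 = 6.9 MHz, folds to fs − 12.6 MHz = 1.2 MHz.
Distinct values: {1.2 MHz, 2.6 MHz, 5.8 MHz}.

1.2 MHz, 2.6 MHz, 5.8 MHz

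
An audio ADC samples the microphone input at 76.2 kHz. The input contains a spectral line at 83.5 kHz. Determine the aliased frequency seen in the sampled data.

83.5 kHz mod fs = 7.3 kHz.
7.3 kHz ≤ fs/2 = 38.1 kHz, appears at 7.3 kHz.

7.3 kHz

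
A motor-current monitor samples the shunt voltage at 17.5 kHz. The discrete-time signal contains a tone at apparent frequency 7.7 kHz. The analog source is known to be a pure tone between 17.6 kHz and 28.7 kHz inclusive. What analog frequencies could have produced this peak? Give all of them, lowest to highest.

25.2 kHz, 27.3 kHz

Frequencies that alias to 7.7 kHz are k·fs ± 7.7 kHz for integer k ≥ 0.
k=0: 7.7 kHz.
k=1: 9.8 kHz, 25.2 kHz.
k=2: 27.3 kHz, 42.7 kHz.
k=3: 44.8 kHz, 60.2 kHz.
Within [17.6 kHz, 28.7 kHz]: 25.2 kHz, 27.3 kHz.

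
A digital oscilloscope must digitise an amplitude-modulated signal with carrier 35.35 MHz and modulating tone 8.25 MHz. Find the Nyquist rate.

87.2 MHz

AM sidebands sit at fc ± fm = 27.1 MHz and 43.6 MHz.
Highest-frequency component: 43.6 MHz.
Nyquist rate = 2 × 43.6 MHz = 87.2 MHz.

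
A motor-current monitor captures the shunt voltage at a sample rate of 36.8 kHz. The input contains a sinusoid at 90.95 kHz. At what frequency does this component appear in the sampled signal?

17.35 kHz

90.95 kHz mod fs = 17.35 kHz.
17.35 kHz ≤ fs/2 = 18.4 kHz, appears at 17.35 kHz.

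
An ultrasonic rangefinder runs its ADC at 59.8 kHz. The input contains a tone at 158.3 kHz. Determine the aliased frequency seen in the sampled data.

21.1 kHz

158.3 kHz mod fs = 38.7 kHz.
38.7 kHz > fs/2 = 29.9 kHz, folds to fs − 38.7 kHz = 21.1 kHz.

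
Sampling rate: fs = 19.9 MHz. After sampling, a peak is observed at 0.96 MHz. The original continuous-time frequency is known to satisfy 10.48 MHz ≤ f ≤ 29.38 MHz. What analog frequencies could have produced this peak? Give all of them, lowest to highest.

Frequencies that alias to 0.96 MHz are k·fs ± 0.96 MHz for integer k ≥ 0.
k=0: 0.96 MHz.
k=1: 18.94 MHz, 20.86 MHz.
k=2: 38.84 MHz, 40.76 MHz.
Within [10.48 MHz, 29.38 MHz]: 18.94 MHz, 20.86 MHz.

18.94 MHz, 20.86 MHz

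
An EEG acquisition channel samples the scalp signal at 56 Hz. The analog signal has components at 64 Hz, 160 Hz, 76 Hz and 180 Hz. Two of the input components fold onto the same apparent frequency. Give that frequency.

fs/2 = 28 Hz.
64 Hz mod fs = 8 Hz.
8 Hz ≤ fs/2 = 28 Hz, appears at 8 Hz.
160 Hz mod fs = 48 Hz.
48 Hz > fs/2 = 28 Hz, folds to fs − 48 Hz = 8 Hz.
76 Hz mod fs = 20 Hz.
20 Hz ≤ fs/2 = 28 Hz, appears at 20 Hz.
180 Hz mod fs = 12 Hz.
12 Hz ≤ fs/2 = 28 Hz, appears at 12 Hz.
64 Hz and 160 Hz both map to 8 Hz.

8 Hz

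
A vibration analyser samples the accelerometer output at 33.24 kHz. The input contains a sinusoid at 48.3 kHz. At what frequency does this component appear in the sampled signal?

15.06 kHz

48.3 kHz mod fs = 15.06 kHz.
15.06 kHz ≤ fs/2 = 16.62 kHz, appears at 15.06 kHz.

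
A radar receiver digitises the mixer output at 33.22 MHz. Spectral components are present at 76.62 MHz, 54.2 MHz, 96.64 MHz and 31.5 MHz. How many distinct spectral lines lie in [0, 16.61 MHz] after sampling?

fs/2 = 16.61 MHz.
76.62 MHz mod fs = 10.18 MHz.
10.18 MHz ≤ fs/2 = 16.61 MHz, appears at 10.18 MHz.
54.2 MHz mod fs = 20.98 MHz.
20.98 MHz > fs/2 = 16.61 MHz, folds to fs − 20.98 MHz = 12.24 MHz.
96.64 MHz mod fs = 30.2 MHz.
30.2 MHz > fs/2 = 16.61 MHz, folds to fs − 30.2 MHz = 3.02 MHz.
31.5 MHz > fs/2 = 16.61 MHz, folds to fs − 31.5 MHz = 1.72 MHz.
Distinct values: {1.72 MHz, 3.02 MHz, 10.18 MHz, 12.24 MHz} → 4.

4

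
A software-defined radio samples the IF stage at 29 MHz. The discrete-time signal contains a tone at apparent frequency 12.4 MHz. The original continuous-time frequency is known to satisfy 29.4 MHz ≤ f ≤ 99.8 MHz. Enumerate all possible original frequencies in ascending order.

41.4 MHz, 45.6 MHz, 70.4 MHz, 74.6 MHz, 99.4 MHz

Frequencies that alias to 12.4 MHz are k·fs ± 12.4 MHz for integer k ≥ 0.
k=0: 12.4 MHz.
k=1: 16.6 MHz, 41.4 MHz.
k=2: 45.6 MHz, 70.4 MHz.
k=3: 74.6 MHz, 99.4 MHz.
k=4: 103.6 MHz, 128.4 MHz.
Within [29.4 MHz, 99.8 MHz]: 41.4 MHz, 45.6 MHz, 70.4 MHz, 74.6 MHz, 99.4 MHz.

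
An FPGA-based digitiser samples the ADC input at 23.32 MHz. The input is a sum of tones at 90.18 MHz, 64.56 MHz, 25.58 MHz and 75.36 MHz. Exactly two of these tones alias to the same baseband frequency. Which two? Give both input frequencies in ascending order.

fs/2 = 11.66 MHz.
90.18 MHz mod fs = 20.22 MHz.
20.22 MHz > fs/2 = 11.66 MHz, folds to fs − 20.22 MHz = 3.1 MHz.
64.56 MHz mod fs = 17.92 MHz.
17.92 MHz > fs/2 = 11.66 MHz, folds to fs − 17.92 MHz = 5.4 MHz.
25.58 MHz mod fs = 2.26 MHz.
2.26 MHz ≤ fs/2 = 11.66 MHz, appears at 2.26 MHz.
75.36 MHz mod fs = 5.4 MHz.
5.4 MHz ≤ fs/2 = 11.66 MHz, appears at 5.4 MHz.
64.56 MHz and 75.36 MHz both map to 5.4 MHz.

64.56 MHz, 75.36 MHz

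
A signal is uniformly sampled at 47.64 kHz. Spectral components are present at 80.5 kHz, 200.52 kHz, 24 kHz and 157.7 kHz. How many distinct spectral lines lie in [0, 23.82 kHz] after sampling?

fs/2 = 23.82 kHz.
80.5 kHz mod fs = 32.86 kHz.
32.86 kHz > fs/2 = 23.82 kHz, folds to fs − 32.86 kHz = 14.78 kHz.
200.52 kHz mod fs = 9.96 kHz.
9.96 kHz ≤ fs/2 = 23.82 kHz, appears at 9.96 kHz.
24 kHz > fs/2 = 23.82 kHz, folds to fs − 24 kHz = 23.64 kHz.
157.7 kHz mod fs = 14.78 kHz.
14.78 kHz ≤ fs/2 = 23.82 kHz, appears at 14.78 kHz.
Distinct values: {9.96 kHz, 14.78 kHz, 23.64 kHz} → 3.

3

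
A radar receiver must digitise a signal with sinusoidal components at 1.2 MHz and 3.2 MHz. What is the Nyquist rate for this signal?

Highest-frequency component: 3.2 MHz.
Nyquist rate = 2 × 3.2 MHz = 6.4 MHz.

6.4 MHz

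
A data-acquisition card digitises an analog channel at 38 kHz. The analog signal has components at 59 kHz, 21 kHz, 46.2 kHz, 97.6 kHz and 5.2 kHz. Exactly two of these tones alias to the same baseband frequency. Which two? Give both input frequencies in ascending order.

fs/2 = 19 kHz.
59 kHz mod fs = 21 kHz.
21 kHz > fs/2 = 19 kHz, folds to fs − 21 kHz = 17 kHz.
21 kHz > fs/2 = 19 kHz, folds to fs − 21 kHz = 17 kHz.
46.2 kHz mod fs = 8.2 kHz.
8.2 kHz ≤ fs/2 = 19 kHz, appears at 8.2 kHz.
97.6 kHz mod fs = 21.6 kHz.
21.6 kHz > fs/2 = 19 kHz, folds to fs − 21.6 kHz = 16.4 kHz.
5.2 kHz ≤ fs/2 = 19 kHz, passes unchanged.
21 kHz and 59 kHz both map to 17 kHz.

21 kHz, 59 kHz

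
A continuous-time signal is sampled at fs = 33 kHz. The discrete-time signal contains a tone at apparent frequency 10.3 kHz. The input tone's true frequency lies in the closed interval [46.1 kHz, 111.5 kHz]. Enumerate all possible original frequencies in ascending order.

55.7 kHz, 76.3 kHz, 88.7 kHz, 109.3 kHz

Frequencies that alias to 10.3 kHz are k·fs ± 10.3 kHz for integer k ≥ 0.
k=0: 10.3 kHz.
k=1: 22.7 kHz, 43.3 kHz.
k=2: 55.7 kHz, 76.3 kHz.
k=3: 88.7 kHz, 109.3 kHz.
k=4: 121.7 kHz, 142.3 kHz.
Within [46.1 kHz, 111.5 kHz]: 55.7 kHz, 76.3 kHz, 88.7 kHz, 109.3 kHz.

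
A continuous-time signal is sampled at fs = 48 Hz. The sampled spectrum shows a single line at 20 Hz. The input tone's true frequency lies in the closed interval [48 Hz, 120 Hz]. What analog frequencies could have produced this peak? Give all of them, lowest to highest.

Frequencies that alias to 20 Hz are k·fs ± 20 Hz for integer k ≥ 0.
k=0: 20 Hz.
k=1: 28 Hz, 68 Hz.
k=2: 76 Hz, 116 Hz.
k=3: 124 Hz, 164 Hz.
Within [48 Hz, 120 Hz]: 68 Hz, 76 Hz, 116 Hz.

68 Hz, 76 Hz, 116 Hz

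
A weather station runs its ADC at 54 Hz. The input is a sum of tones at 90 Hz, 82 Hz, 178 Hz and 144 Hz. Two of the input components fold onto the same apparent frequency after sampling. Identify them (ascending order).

fs/2 = 27 Hz.
90 Hz mod fs = 36 Hz.
36 Hz > fs/2 = 27 Hz, folds to fs − 36 Hz = 18 Hz.
82 Hz mod fs = 28 Hz.
28 Hz > fs/2 = 27 Hz, folds to fs − 28 Hz = 26 Hz.
178 Hz mod fs = 16 Hz.
16 Hz ≤ fs/2 = 27 Hz, appears at 16 Hz.
144 Hz mod fs = 36 Hz.
36 Hz > fs/2 = 27 Hz, folds to fs − 36 Hz = 18 Hz.
90 Hz and 144 Hz both map to 18 Hz.

90 Hz, 144 Hz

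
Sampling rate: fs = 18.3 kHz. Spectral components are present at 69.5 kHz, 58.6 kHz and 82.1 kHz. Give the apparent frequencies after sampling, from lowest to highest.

3.7 kHz, 8.9 kHz

fs/2 = 9.15 kHz.
69.5 kHz mod fs = 14.6 kHz.
14.6 kHz > fs/2 = 9.15 kHz, folds to fs − 14.6 kHz = 3.7 kHz.
58.6 kHz mod fs = 3.7 kHz.
3.7 kHz ≤ fs/2 = 9.15 kHz, appears at 3.7 kHz.
82.1 kHz mod fs = 8.9 kHz.
8.9 kHz ≤ fs/2 = 9.15 kHz, appears at 8.9 kHz.
Distinct values: {3.7 kHz, 8.9 kHz}.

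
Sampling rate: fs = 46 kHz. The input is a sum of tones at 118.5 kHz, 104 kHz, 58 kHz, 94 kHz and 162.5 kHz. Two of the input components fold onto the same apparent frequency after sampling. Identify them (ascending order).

58 kHz, 104 kHz

fs/2 = 23 kHz.
118.5 kHz mod fs = 26.5 kHz.
26.5 kHz > fs/2 = 23 kHz, folds to fs − 26.5 kHz = 19.5 kHz.
104 kHz mod fs = 12 kHz.
12 kHz ≤ fs/2 = 23 kHz, appears at 12 kHz.
58 kHz mod fs = 12 kHz.
12 kHz ≤ fs/2 = 23 kHz, appears at 12 kHz.
94 kHz mod fs = 2 kHz.
2 kHz ≤ fs/2 = 23 kHz, appears at 2 kHz.
162.5 kHz mod fs = 24.5 kHz.
24.5 kHz > fs/2 = 23 kHz, folds to fs − 24.5 kHz = 21.5 kHz.
58 kHz and 104 kHz both map to 12 kHz.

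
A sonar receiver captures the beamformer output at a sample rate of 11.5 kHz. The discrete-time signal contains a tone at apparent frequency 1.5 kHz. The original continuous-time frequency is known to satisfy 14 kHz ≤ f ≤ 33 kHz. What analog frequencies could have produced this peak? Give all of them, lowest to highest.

Frequencies that alias to 1.5 kHz are k·fs ± 1.5 kHz for integer k ≥ 0.
k=0: 1.5 kHz.
k=1: 10 kHz, 13 kHz.
k=2: 21.5 kHz, 24.5 kHz.
k=3: 33 kHz, 36 kHz.
k=4: 44.5 kHz, 47.5 kHz.
Within [14 kHz, 33 kHz]: 21.5 kHz, 24.5 kHz, 33 kHz.

21.5 kHz, 24.5 kHz, 33 kHz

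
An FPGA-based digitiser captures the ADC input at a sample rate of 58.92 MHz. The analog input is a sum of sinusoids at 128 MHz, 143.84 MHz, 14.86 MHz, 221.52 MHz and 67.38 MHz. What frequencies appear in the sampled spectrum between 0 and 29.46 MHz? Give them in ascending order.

8.46 MHz, 10.16 MHz, 14.16 MHz, 14.86 MHz, 26 MHz

fs/2 = 29.46 MHz.
128 MHz mod fs = 10.16 MHz.
10.16 MHz ≤ fs/2 = 29.46 MHz, appears at 10.16 MHz.
143.84 MHz mod fs = 26 MHz.
26 MHz ≤ fs/2 = 29.46 MHz, appears at 26 MHz.
14.86 MHz ≤ fs/2 = 29.46 MHz, passes unchanged.
221.52 MHz mod fs = 44.76 MHz.
44.76 MHz > fs/2 = 29.46 MHz, folds to fs − 44.76 MHz = 14.16 MHz.
67.38 MHz mod fs = 8.46 MHz.
8.46 MHz ≤ fs/2 = 29.46 MHz, appears at 8.46 MHz.
Distinct values: {8.46 MHz, 10.16 MHz, 14.16 MHz, 14.86 MHz, 26 MHz}.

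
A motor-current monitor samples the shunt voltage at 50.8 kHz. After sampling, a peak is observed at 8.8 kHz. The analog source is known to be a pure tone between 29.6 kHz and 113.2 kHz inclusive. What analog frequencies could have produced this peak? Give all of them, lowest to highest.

42 kHz, 59.6 kHz, 92.8 kHz, 110.4 kHz

Frequencies that alias to 8.8 kHz are k·fs ± 8.8 kHz for integer k ≥ 0.
k=0: 8.8 kHz.
k=1: 42 kHz, 59.6 kHz.
k=2: 92.8 kHz, 110.4 kHz.
k=3: 143.6 kHz, 161.2 kHz.
Within [29.6 kHz, 113.2 kHz]: 42 kHz, 59.6 kHz, 92.8 kHz, 110.4 kHz.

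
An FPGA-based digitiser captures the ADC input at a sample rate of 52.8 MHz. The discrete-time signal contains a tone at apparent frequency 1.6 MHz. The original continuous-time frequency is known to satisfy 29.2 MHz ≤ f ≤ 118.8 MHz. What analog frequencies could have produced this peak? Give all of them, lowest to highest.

Frequencies that alias to 1.6 MHz are k·fs ± 1.6 MHz for integer k ≥ 0.
k=0: 1.6 MHz.
k=1: 51.2 MHz, 54.4 MHz.
k=2: 104 MHz, 107.2 MHz.
k=3: 156.8 MHz, 160 MHz.
Within [29.2 MHz, 118.8 MHz]: 51.2 MHz, 54.4 MHz, 104 MHz, 107.2 MHz.

51.2 MHz, 54.4 MHz, 104 MHz, 107.2 MHz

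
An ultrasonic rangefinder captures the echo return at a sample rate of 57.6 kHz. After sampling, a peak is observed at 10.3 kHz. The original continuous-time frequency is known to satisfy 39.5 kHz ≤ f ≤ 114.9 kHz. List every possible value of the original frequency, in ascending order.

47.3 kHz, 67.9 kHz, 104.9 kHz

Frequencies that alias to 10.3 kHz are k·fs ± 10.3 kHz for integer k ≥ 0.
k=0: 10.3 kHz.
k=1: 47.3 kHz, 67.9 kHz.
k=2: 104.9 kHz, 125.5 kHz.
k=3: 162.5 kHz, 183.1 kHz.
Within [39.5 kHz, 114.9 kHz]: 47.3 kHz, 67.9 kHz, 104.9 kHz.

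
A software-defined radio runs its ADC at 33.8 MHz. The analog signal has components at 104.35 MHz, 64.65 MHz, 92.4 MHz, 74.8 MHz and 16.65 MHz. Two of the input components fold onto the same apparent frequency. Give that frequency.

fs/2 = 16.9 MHz.
104.35 MHz mod fs = 2.95 MHz.
2.95 MHz ≤ fs/2 = 16.9 MHz, appears at 2.95 MHz.
64.65 MHz mod fs = 30.85 MHz.
30.85 MHz > fs/2 = 16.9 MHz, folds to fs − 30.85 MHz = 2.95 MHz.
92.4 MHz mod fs = 24.8 MHz.
24.8 MHz > fs/2 = 16.9 MHz, folds to fs − 24.8 MHz = 9 MHz.
74.8 MHz mod fs = 7.2 MHz.
7.2 MHz ≤ fs/2 = 16.9 MHz, appears at 7.2 MHz.
16.65 MHz ≤ fs/2 = 16.9 MHz, passes unchanged.
64.65 MHz and 104.35 MHz both map to 2.95 MHz.

2.95 MHz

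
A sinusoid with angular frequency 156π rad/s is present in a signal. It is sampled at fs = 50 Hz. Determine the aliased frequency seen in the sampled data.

22 Hz

ω = 156π rad/s → f = ω/(2π) = 78 Hz.
78 Hz mod fs = 28 Hz.
28 Hz > fs/2 = 25 Hz, folds to fs − 28 Hz = 22 Hz.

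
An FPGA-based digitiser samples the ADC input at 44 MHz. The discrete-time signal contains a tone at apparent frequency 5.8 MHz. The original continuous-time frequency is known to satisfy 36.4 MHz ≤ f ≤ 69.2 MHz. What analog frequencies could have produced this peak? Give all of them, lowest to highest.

38.2 MHz, 49.8 MHz

Frequencies that alias to 5.8 MHz are k·fs ± 5.8 MHz for integer k ≥ 0.
k=0: 5.8 MHz.
k=1: 38.2 MHz, 49.8 MHz.
k=2: 82.2 MHz, 93.8 MHz.
Within [36.4 MHz, 69.2 MHz]: 38.2 MHz, 49.8 MHz.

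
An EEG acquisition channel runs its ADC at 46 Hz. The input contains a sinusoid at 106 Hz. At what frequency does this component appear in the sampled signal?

106 Hz mod fs = 14 Hz.
14 Hz ≤ fs/2 = 23 Hz, appears at 14 Hz.

14 Hz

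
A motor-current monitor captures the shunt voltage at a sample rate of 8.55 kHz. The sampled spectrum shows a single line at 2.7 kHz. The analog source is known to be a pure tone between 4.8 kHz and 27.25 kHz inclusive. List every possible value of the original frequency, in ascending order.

5.85 kHz, 11.25 kHz, 14.4 kHz, 19.8 kHz, 22.95 kHz

Frequencies that alias to 2.7 kHz are k·fs ± 2.7 kHz for integer k ≥ 0.
k=0: 2.7 kHz.
k=1: 5.85 kHz, 11.25 kHz.
k=2: 14.4 kHz, 19.8 kHz.
k=3: 22.95 kHz, 28.35 kHz.
k=4: 31.5 kHz, 36.9 kHz.
Within [4.8 kHz, 27.25 kHz]: 5.85 kHz, 11.25 kHz, 14.4 kHz, 19.8 kHz, 22.95 kHz.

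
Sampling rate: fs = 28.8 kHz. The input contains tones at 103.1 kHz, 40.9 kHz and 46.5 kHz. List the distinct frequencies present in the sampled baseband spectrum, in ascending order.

fs/2 = 14.4 kHz.
103.1 kHz mod fs = 16.7 kHz.
16.7 kHz > fs/2 = 14.4 kHz, folds to fs − 16.7 kHz = 12.1 kHz.
40.9 kHz mod fs = 12.1 kHz.
12.1 kHz ≤ fs/2 = 14.4 kHz, appears at 12.1 kHz.
46.5 kHz mod fs = 17.7 kHz.
17.7 kHz > fs/2 = 14.4 kHz, folds to fs − 17.7 kHz = 11.1 kHz.
Distinct values: {11.1 kHz, 12.1 kHz}.

11.1 kHz, 12.1 kHz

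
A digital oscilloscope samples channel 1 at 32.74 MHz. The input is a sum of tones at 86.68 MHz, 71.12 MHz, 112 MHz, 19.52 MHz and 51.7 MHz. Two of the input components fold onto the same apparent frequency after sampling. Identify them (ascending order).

51.7 MHz, 112 MHz

fs/2 = 16.37 MHz.
86.68 MHz mod fs = 21.2 MHz.
21.2 MHz > fs/2 = 16.37 MHz, folds to fs − 21.2 MHz = 11.54 MHz.
71.12 MHz mod fs = 5.64 MHz.
5.64 MHz ≤ fs/2 = 16.37 MHz, appears at 5.64 MHz.
112 MHz mod fs = 13.78 MHz.
13.78 MHz ≤ fs/2 = 16.37 MHz, appears at 13.78 MHz.
19.52 MHz > fs/2 = 16.37 MHz, folds to fs − 19.52 MHz = 13.22 MHz.
51.7 MHz mod fs = 18.96 MHz.
18.96 MHz > fs/2 = 16.37 MHz, folds to fs − 18.96 MHz = 13.78 MHz.
51.7 MHz and 112 MHz both map to 13.78 MHz.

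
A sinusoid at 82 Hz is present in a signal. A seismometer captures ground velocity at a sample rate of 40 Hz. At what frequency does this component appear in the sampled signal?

2 Hz

82 Hz mod fs = 2 Hz.
2 Hz ≤ fs/2 = 20 Hz, appears at 2 Hz.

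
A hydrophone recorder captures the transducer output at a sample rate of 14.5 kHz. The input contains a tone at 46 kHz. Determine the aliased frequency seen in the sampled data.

46 kHz mod fs = 2.5 kHz.
2.5 kHz ≤ fs/2 = 7.25 kHz, appears at 2.5 kHz.

2.5 kHz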